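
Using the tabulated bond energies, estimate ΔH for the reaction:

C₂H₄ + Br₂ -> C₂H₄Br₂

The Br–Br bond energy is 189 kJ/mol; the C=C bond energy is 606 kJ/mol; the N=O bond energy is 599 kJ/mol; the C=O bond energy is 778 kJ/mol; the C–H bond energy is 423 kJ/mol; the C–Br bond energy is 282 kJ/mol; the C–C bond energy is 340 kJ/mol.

Bonds broken (reactants):
  Br–Br: 1 × 189 = 189
  C–H: 4 × 423 = 1692
  C=C: 1 × 606 = 606
  Σ(broken) = 2487 kJ
Bonds formed (products):
  C–Br: 2 × 282 = 564
  C–C: 1 × 340 = 340
  C–H: 4 × 423 = 1692
  Σ(formed) = 2596 kJ
ΔH = Σ(broken) − Σ(formed) = 2487 − 2596 = −109 kJ

ΔH ≈ −109 kJ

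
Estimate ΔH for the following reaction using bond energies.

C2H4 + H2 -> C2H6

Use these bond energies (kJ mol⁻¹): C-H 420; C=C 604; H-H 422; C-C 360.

Bonds broken (reactants):
  C-H: 4 × 420 = 1680
  C=C: 1 × 604 = 604
  H-H: 1 × 422 = 422
  Σ(broken) = 2706 kJ
Bonds formed (products):
  C-C: 1 × 360 = 360
  C-H: 6 × 420 = 2520
  Σ(formed) = 2880 kJ
ΔH = Σ(broken) − Σ(formed) = 2706 − 2880 = −174 kJ

ΔH ≈ −174 kJ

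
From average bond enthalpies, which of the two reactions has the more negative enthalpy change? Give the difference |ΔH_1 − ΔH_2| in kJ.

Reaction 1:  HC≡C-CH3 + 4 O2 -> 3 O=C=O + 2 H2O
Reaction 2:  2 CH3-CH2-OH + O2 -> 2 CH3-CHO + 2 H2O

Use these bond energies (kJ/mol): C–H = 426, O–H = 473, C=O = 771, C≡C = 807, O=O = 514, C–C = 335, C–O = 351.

Reaction 1, by 1196 kJ

Reaction 1:
  Bonds broken (reactants):
    C≡C: 1 × 807 = 807
    C–C: 1 × 335 = 335
    C–H: 4 × 426 = 1704
    O=O: 4 × 514 = 2056
    Σ(broken) = 4902 kJ
  Bonds formed (products):
    C=O: 6 × 771 = 4626
    O–H: 4 × 473 = 1892
    Σ(formed) = 6518 kJ
  ΔH_1 = 4902 − 6518 = −1616 kJ
Reaction 2:
  Bonds broken (reactants):
    C–C: 2 × 335 = 670
    C–H: 10 × 426 = 4260
    C–O: 2 × 351 = 702
    O–H: 2 × 473 = 946
    O=O: 1 × 514 = 514
    Σ(broken) = 7092 kJ
  Bonds formed (products):
    C–C: 2 × 335 = 670
    C–H: 8 × 426 = 3408
    C=O: 2 × 771 = 1542
    O–H: 4 × 473 = 1892
    Σ(formed) = 7512 kJ
  ΔH_2 = 7092 − 7512 = −420 kJ
ΔH_1 − ΔH_2 = −1196 kJ, so reaction 1 has the more negative ΔH; |ΔH_1 − ΔH_2| = 1196 kJ.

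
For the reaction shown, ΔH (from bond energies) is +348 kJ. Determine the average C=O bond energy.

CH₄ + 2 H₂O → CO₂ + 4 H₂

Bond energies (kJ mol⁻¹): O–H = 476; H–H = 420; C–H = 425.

D(C=O) ≈ 788 kJ/mol

Let D be the C=O bond energy.
Σ(broken) = 4×425 + 4×476 = 3604
Σ(formed) = 2×D + 4×420 = 1680 + 2D
ΔH = Σ(broken) − Σ(formed) = (3604) − (1680 + 2D) = +1924 − 2D
Setting this equal to +348 kJ gives 2D = 1576, so D = 788 kJ/mol.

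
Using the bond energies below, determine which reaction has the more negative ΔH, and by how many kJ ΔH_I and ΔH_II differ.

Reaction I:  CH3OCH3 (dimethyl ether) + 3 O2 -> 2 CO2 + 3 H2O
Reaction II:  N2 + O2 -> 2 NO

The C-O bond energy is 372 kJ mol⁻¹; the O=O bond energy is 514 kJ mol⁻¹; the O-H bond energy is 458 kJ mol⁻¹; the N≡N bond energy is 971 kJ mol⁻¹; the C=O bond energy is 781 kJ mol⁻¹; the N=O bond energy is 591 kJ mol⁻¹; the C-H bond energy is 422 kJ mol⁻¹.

Reaction I:
  Bonds broken (reactants):
    C-H: 6 × 422 = 2532
    C-O: 2 × 372 = 744
    O=O: 3 × 514 = 1542
    Σ(broken) = 4818 kJ
  Bonds formed (products):
    C=O: 4 × 781 = 3124
    O-H: 6 × 458 = 2748
    Σ(formed) = 5872 kJ
  ΔH_I = 4818 − 5872 = −1054 kJ
Reaction II:
  Bonds broken (reactants):
    N≡N: 1 × 971 = 971
    O=O: 1 × 514 = 514
    Σ(broken) = 1485 kJ
  Bonds formed (products):
    N=O: 2 × 591 = 1182
    Σ(formed) = 1182 kJ
  ΔH_II = 1485 − 1182 = +303 kJ
ΔH_I − ΔH_II = −1357 kJ, so reaction I has the more negative ΔH; |ΔH_I − ΔH_II| = 1357 kJ.

Reaction I, by 1357 kJ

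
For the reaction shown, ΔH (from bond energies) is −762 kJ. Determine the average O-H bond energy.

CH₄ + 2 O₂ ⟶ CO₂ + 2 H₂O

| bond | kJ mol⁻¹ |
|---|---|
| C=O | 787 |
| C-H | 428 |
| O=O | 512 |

Let D be the O-H bond energy.
Σ(broken) = 4×428 + 2×512 = 2736
Σ(formed) = 2×787 + 4×D = 1574 + 4D
ΔH = Σ(broken) − Σ(formed) = (2736) − (1574 + 4D) = +1162 − 4D
Setting this equal to −762 kJ gives 4D = 1924, so D = 481 kJ/mol.

D(O-H) ≈ 481 kJ/mol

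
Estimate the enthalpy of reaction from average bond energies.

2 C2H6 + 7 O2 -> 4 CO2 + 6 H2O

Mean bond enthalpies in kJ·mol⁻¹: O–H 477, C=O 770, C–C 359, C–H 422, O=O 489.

ΔH ≈ −2679 kJ

Bonds broken (reactants):
  C–C: 2 × 359 = 718
  C–H: 12 × 422 = 5064
  O=O: 7 × 489 = 3423
  Σ(broken) = 9205 kJ
Bonds formed (products):
  C=O: 8 × 770 = 6160
  O–H: 12 × 477 = 5724
  Σ(formed) = 11884 kJ
ΔH = Σ(broken) − Σ(formed) = 9205 − 11884 = −2679 kJ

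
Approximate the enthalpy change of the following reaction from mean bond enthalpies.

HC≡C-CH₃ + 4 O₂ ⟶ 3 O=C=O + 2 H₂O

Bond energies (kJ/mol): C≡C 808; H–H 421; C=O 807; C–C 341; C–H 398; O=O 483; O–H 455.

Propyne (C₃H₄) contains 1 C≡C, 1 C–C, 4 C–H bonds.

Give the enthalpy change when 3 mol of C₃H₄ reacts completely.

Bonds broken (reactants):
  C≡C: 1 × 808 = 808
  C–C: 1 × 341 = 341
  C–H: 4 × 398 = 1592
  O=O: 4 × 483 = 1932
  Σ(broken) = 4673 kJ
Bonds formed (products):
  C=O: 6 × 807 = 4842
  O–H: 4 × 455 = 1820
  Σ(formed) = 6662 kJ
ΔH = Σ(broken) − Σ(formed) = 4673 − 6662 = −1989 kJ
For 3× the reaction as written: 3 × (−1989) = −5967 kJ

ΔH = −5967 kJ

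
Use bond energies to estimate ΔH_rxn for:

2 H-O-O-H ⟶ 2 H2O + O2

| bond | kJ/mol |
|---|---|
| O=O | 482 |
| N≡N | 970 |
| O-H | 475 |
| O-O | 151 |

Bonds broken (reactants):
  O-H: 4 × 475 = 1900
  O-O: 2 × 151 = 302
  Σ(broken) = 2202 kJ
Bonds formed (products):
  O-H: 4 × 475 = 1900
  O=O: 1 × 482 = 482
  Σ(formed) = 2382 kJ
ΔH = Σ(broken) − Σ(formed) = 2202 − 2382 = −180 kJ

ΔH ≈ −180 kJ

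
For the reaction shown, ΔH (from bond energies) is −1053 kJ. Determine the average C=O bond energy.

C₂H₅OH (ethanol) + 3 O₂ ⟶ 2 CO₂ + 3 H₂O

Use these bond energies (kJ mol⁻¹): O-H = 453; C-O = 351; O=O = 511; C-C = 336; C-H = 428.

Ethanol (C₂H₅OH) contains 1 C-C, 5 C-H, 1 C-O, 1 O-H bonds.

Let D be the C=O bond energy.
Σ(broken) = 1×336 + 5×428 + 1×351 + 1×453 + 3×511 = 4813
Σ(formed) = 4×D + 6×453 = 2718 + 4D
ΔH = Σ(broken) − Σ(formed) = (4813) − (2718 + 4D) = +2095 − 4D
Setting this equal to −1053 kJ gives 4D = 3148, so D = 787 kJ/mol.

D(C=O) ≈ 787 kJ/mol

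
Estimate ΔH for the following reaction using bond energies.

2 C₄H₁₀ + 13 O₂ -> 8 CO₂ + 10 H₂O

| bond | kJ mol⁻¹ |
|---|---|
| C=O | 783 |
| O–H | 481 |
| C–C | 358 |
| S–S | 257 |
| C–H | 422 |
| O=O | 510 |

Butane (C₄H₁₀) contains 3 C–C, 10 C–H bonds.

ΔH ≈ −4930 kJ

Bonds broken (reactants):
  C–C: 6 × 358 = 2148
  C–H: 20 × 422 = 8440
  O=O: 13 × 510 = 6630
  Σ(broken) = 17218 kJ
Bonds formed (products):
  C=O: 16 × 783 = 12528
  O–H: 20 × 481 = 9620
  Σ(formed) = 22148 kJ
ΔH = Σ(broken) − Σ(formed) = 17218 − 22148 = −4930 kJ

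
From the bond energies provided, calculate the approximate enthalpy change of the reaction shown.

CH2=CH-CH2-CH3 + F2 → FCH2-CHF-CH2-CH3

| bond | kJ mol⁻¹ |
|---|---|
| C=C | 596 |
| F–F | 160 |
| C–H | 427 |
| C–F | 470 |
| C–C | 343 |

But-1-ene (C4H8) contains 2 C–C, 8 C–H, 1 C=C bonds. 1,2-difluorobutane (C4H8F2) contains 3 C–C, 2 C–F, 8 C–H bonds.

Bonds broken (reactants):
  C–C: 2 × 343 = 686
  C–H: 8 × 427 = 3416
  C=C: 1 × 596 = 596
  F–F: 1 × 160 = 160
  Σ(broken) = 4858 kJ
Bonds formed (products):
  C–C: 3 × 343 = 1029
  C–F: 2 × 470 = 940
  C–H: 8 × 427 = 3416
  Σ(formed) = 5385 kJ
ΔH = Σ(broken) − Σ(formed) = 4858 − 5385 = −527 kJ

ΔH ≈ −527 kJ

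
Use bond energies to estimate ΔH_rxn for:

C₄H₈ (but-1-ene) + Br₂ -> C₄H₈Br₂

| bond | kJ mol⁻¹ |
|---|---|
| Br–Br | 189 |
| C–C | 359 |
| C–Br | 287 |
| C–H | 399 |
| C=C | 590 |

ΔH ≈ −154 kJ

Bonds broken (reactants):
  Br–Br: 1 × 189 = 189
  C–C: 2 × 359 = 718
  C–H: 8 × 399 = 3192
  C=C: 1 × 590 = 590
  Σ(broken) = 4689 kJ
Bonds formed (products):
  C–Br: 2 × 287 = 574
  C–C: 3 × 359 = 1077
  C–H: 8 × 399 = 3192
  Σ(formed) = 4843 kJ
ΔH = Σ(broken) − Σ(formed) = 4689 − 4843 = −154 kJ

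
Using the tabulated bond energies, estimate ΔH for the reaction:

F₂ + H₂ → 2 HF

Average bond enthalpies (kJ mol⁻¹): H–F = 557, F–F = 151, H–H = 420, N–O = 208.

ΔH ≈ −543 kJ

Bonds broken (reactants):
  F–F: 1 × 151 = 151
  H–H: 1 × 420 = 420
  Σ(broken) = 571 kJ
Bonds formed (products):
  H–F: 2 × 557 = 1114
  Σ(formed) = 1114 kJ
ΔH = Σ(broken) − Σ(formed) = 571 − 1114 = −543 kJ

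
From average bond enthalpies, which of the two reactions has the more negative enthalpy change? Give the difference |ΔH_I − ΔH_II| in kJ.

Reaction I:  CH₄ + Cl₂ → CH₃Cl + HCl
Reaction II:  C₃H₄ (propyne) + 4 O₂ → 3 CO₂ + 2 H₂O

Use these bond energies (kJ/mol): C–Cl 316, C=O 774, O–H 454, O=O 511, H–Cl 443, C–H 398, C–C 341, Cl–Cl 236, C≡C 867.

Reaction I:
  Bonds broken (reactants):
    C–H: 4 × 398 = 1592
    Cl–Cl: 1 × 236 = 236
    Σ(broken) = 1828 kJ
  Bonds formed (products):
    C–Cl: 1 × 316 = 316
    C–H: 3 × 398 = 1194
    H–Cl: 1 × 443 = 443
    Σ(formed) = 1953 kJ
  ΔH_I = 1828 − 1953 = −125 kJ
Reaction II:
  Bonds broken (reactants):
    C≡C: 1 × 867 = 867
    C–C: 1 × 341 = 341
    C–H: 4 × 398 = 1592
    O=O: 4 × 511 = 2044
    Σ(broken) = 4844 kJ
  Bonds formed (products):
    C=O: 6 × 774 = 4644
    O–H: 4 × 454 = 1816
    Σ(formed) = 6460 kJ
  ΔH_II = 4844 − 6460 = −1616 kJ
ΔH_I − ΔH_II = +1491 kJ, so reaction II has the more negative ΔH; |ΔH_I − ΔH_II| = 1491 kJ.

Reaction II, by 1491 kJ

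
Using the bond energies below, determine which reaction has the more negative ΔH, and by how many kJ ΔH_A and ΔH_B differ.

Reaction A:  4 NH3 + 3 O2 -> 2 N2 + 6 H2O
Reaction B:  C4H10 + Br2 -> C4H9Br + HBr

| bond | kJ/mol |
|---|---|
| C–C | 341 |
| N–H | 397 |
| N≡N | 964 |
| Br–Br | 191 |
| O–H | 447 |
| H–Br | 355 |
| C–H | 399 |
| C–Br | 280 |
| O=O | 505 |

Reaction A, by 968 kJ

Reaction A:
  Bonds broken (reactants):
    N–H: 12 × 397 = 4764
    O=O: 3 × 505 = 1515
    Σ(broken) = 6279 kJ
  Bonds formed (products):
    N≡N: 2 × 964 = 1928
    O–H: 12 × 447 = 5364
    Σ(formed) = 7292 kJ
  ΔH_A = 6279 − 7292 = −1013 kJ
Reaction B:
  Bonds broken (reactants):
    Br–Br: 1 × 191 = 191
    C–C: 3 × 341 = 1023
    C–H: 10 × 399 = 3990
    Σ(broken) = 5204 kJ
  Bonds formed (products):
    C–Br: 1 × 280 = 280
    C–C: 3 × 341 = 1023
    C–H: 9 × 399 = 3591
    H–Br: 1 × 355 = 355
    Σ(formed) = 5249 kJ
  ΔH_B = 5204 − 5249 = −45 kJ
ΔH_A − ΔH_B = −968 kJ, so reaction A has the more negative ΔH; |ΔH_A − ΔH_B| = 968 kJ.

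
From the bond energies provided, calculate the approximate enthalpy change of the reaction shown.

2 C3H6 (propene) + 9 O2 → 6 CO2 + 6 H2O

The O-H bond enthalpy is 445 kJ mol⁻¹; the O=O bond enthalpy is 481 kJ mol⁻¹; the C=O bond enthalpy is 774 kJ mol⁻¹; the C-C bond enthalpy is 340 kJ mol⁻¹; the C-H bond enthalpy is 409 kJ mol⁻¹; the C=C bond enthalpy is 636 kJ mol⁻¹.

ΔH ≈ −3439 kJ

Bonds broken (reactants):
  C-C: 2 × 340 = 680
  C-H: 12 × 409 = 4908
  C=C: 2 × 636 = 1272
  O=O: 9 × 481 = 4329
  Σ(broken) = 11189 kJ
Bonds formed (products):
  C=O: 12 × 774 = 9288
  O-H: 12 × 445 = 5340
  Σ(formed) = 14628 kJ
ΔH = Σ(broken) − Σ(formed) = 11189 − 14628 = −3439 kJ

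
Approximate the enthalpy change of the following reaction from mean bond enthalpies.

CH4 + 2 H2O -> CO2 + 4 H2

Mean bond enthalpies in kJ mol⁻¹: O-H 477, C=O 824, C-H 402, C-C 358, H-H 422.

ΔH ≈ +180 kJ

Bonds broken (reactants):
  C-H: 4 × 402 = 1608
  O-H: 4 × 477 = 1908
  Σ(broken) = 3516 kJ
Bonds formed (products):
  C=O: 2 × 824 = 1648
  H-H: 4 × 422 = 1688
  Σ(formed) = 3336 kJ
ΔH = Σ(broken) − Σ(formed) = 3516 − 3336 = +180 kJ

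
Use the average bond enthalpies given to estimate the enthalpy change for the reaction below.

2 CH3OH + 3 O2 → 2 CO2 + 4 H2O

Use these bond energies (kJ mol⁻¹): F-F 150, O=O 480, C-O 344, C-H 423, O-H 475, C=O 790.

Bonds broken (reactants):
  C-H: 6 × 423 = 2538
  C-O: 2 × 344 = 688
  O-H: 2 × 475 = 950
  O=O: 3 × 480 = 1440
  Σ(broken) = 5616 kJ
Bonds formed (products):
  C=O: 4 × 790 = 3160
  O-H: 8 × 475 = 3800
  Σ(formed) = 6960 kJ
ΔH = Σ(broken) − Σ(formed) = 5616 − 6960 = −1344 kJ

ΔH ≈ −1344 kJ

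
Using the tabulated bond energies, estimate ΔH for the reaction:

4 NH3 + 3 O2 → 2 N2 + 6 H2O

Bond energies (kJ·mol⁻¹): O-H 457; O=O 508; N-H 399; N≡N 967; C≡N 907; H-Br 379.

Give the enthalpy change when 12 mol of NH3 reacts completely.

ΔH = −3318 kJ

Bonds broken (reactants):
  N-H: 12 × 399 = 4788
  O=O: 3 × 508 = 1524
  Σ(broken) = 6312 kJ
Bonds formed (products):
  N≡N: 2 × 967 = 1934
  O-H: 12 × 457 = 5484
  Σ(formed) = 7418 kJ
ΔH = Σ(broken) − Σ(formed) = 6312 − 7418 = −1106 kJ
For 3× the reaction as written: 3 × (−1106) = −3318 kJ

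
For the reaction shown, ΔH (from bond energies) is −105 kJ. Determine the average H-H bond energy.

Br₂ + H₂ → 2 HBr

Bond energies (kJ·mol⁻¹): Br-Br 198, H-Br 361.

Let D be the H-H bond energy.
Σ(broken) = 1×198 + 1×D = 198 + D
Σ(formed) = 2×361 = 722
ΔH = Σ(broken) − Σ(formed) = (198 + D) − (722) = −524 + D
Setting this equal to −105 kJ gives D = 419 kJ/mol.

D(H-H) ≈ 419 kJ/mol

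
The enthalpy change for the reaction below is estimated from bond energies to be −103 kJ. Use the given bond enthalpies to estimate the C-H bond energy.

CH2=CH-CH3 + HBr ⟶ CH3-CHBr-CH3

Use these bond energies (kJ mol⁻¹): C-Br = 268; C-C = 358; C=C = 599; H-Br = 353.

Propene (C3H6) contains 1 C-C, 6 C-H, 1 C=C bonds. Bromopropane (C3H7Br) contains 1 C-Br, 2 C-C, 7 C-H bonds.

Let D be the C-H bond energy.
Σ(broken) = 1×358 + 6×D + 1×599 + 1×353 = 1310 + 6D
Σ(formed) = 1×268 + 2×358 + 7×D = 984 + 7D
ΔH = Σ(broken) − Σ(formed) = (1310 + 6D) − (984 + 7D) = +326 − D
Setting this equal to −103 kJ gives D = 429 kJ/mol.

D(C-H) ≈ 429 kJ/mol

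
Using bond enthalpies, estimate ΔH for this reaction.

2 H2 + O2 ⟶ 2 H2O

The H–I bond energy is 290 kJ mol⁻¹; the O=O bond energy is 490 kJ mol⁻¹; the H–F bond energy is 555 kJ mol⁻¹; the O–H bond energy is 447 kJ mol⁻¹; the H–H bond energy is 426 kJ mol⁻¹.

Bonds broken (reactants):
  H–H: 2 × 426 = 852
  O=O: 1 × 490 = 490
  Σ(broken) = 1342 kJ
Bonds formed (products):
  O–H: 4 × 447 = 1788
  Σ(formed) = 1788 kJ
ΔH = Σ(broken) − Σ(formed) = 1342 − 1788 = −446 kJ

ΔH ≈ −446 kJ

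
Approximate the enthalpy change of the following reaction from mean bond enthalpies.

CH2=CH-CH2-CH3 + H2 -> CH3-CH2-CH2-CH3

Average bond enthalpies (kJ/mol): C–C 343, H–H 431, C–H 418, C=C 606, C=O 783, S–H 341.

ΔH ≈ −142 kJ

Bonds broken (reactants):
  C–C: 2 × 343 = 686
  C–H: 8 × 418 = 3344
  C=C: 1 × 606 = 606
  H–H: 1 × 431 = 431
  Σ(broken) = 5067 kJ
Bonds formed (products):
  C–C: 3 × 343 = 1029
  C–H: 10 × 418 = 4180
  Σ(formed) = 5209 kJ
ΔH = Σ(broken) − Σ(formed) = 5067 − 5209 = −142 kJ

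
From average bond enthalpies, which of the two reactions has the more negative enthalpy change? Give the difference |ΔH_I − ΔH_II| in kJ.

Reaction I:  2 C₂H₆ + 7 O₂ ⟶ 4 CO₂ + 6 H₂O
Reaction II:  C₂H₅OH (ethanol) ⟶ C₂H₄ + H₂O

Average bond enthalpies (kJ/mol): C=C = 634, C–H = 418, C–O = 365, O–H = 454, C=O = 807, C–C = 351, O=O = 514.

Reaction I:
  Bonds broken (reactants):
    C–C: 2 × 351 = 702
    C–H: 12 × 418 = 5016
    O=O: 7 × 514 = 3598
    Σ(broken) = 9316 kJ
  Bonds formed (products):
    C=O: 8 × 807 = 6456
    O–H: 12 × 454 = 5448
    Σ(formed) = 11904 kJ
  ΔH_I = 9316 − 11904 = −2588 kJ
Reaction II:
  Bonds broken (reactants):
    C–C: 1 × 351 = 351
    C–H: 5 × 418 = 2090
    C–O: 1 × 365 = 365
    O–H: 1 × 454 = 454
    Σ(broken) = 3260 kJ
  Bonds formed (products):
    C–H: 4 × 418 = 1672
    C=C: 1 × 634 = 634
    O–H: 2 × 454 = 908
    Σ(formed) = 3214 kJ
  ΔH_II = 3260 − 3214 = +46 kJ
ΔH_I − ΔH_II = −2634 kJ, so reaction I has the more negative ΔH; |ΔH_I − ΔH_II| = 2634 kJ.

Reaction I, by 2634 kJ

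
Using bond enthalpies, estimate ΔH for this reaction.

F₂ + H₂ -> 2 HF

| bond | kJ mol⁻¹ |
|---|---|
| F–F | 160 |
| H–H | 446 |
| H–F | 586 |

Bonds broken (reactants):
  F–F: 1 × 160 = 160
  H–H: 1 × 446 = 446
  Σ(broken) = 606 kJ
Bonds formed (products):
  H–F: 2 × 586 = 1172
  Σ(formed) = 1172 kJ
ΔH = Σ(broken) − Σ(formed) = 606 − 1172 = −566 kJ

ΔH ≈ −566 kJ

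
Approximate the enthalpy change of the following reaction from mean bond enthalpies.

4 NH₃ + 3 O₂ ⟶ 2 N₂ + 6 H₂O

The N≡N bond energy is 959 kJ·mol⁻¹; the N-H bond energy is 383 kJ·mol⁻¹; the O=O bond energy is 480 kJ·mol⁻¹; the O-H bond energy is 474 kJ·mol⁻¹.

ΔH ≈ −1570 kJ

Bonds broken (reactants):
  N-H: 12 × 383 = 4596
  O=O: 3 × 480 = 1440
  Σ(broken) = 6036 kJ
Bonds formed (products):
  N≡N: 2 × 959 = 1918
  O-H: 12 × 474 = 5688
  Σ(formed) = 7606 kJ
ΔH = Σ(broken) − Σ(formed) = 6036 − 7606 = −1570 kJ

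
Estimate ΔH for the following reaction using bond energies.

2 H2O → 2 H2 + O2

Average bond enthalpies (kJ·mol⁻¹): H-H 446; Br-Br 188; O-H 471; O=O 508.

Bonds broken (reactants):
  O-H: 4 × 471 = 1884
  Σ(broken) = 1884 kJ
Bonds formed (products):
  H-H: 2 × 446 = 892
  O=O: 1 × 508 = 508
  Σ(formed) = 1400 kJ
ΔH = Σ(broken) − Σ(formed) = 1884 − 1400 = +484 kJ

ΔH ≈ +484 kJ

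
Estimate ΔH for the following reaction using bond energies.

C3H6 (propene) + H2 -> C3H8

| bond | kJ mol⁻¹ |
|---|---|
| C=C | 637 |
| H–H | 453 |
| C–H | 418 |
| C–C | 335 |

ΔH ≈ −81 kJ

Bonds broken (reactants):
  C–C: 1 × 335 = 335
  C–H: 6 × 418 = 2508
  C=C: 1 × 637 = 637
  H–H: 1 × 453 = 453
  Σ(broken) = 3933 kJ
Bonds formed (products):
  C–C: 2 × 335 = 670
  C–H: 8 × 418 = 3344
  Σ(formed) = 4014 kJ
ΔH = Σ(broken) − Σ(formed) = 3933 − 4014 = −81 kJ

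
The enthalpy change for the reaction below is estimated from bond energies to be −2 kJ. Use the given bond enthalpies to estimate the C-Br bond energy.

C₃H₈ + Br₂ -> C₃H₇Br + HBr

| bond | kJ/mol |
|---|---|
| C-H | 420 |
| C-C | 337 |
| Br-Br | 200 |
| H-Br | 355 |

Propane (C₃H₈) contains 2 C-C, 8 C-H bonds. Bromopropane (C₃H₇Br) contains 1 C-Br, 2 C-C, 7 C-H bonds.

Let D be the C-Br bond energy.
Σ(broken) = 1×200 + 2×337 + 8×420 = 4234
Σ(formed) = 1×D + 2×337 + 7×420 + 1×355 = 3969 + D
ΔH = Σ(broken) − Σ(formed) = (4234) − (3969 + D) = +265 − D
Setting this equal to −2 kJ gives D = 267 kJ/mol.

D(C-Br) ≈ 267 kJ/mol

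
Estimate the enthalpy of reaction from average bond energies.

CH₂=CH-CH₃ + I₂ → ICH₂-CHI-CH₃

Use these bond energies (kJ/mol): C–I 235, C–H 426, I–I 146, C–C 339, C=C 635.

ΔH ≈ −28 kJ

Bonds broken (reactants):
  C–C: 1 × 339 = 339
  C–H: 6 × 426 = 2556
  C=C: 1 × 635 = 635
  I–I: 1 × 146 = 146
  Σ(broken) = 3676 kJ
Bonds formed (products):
  C–C: 2 × 339 = 678
  C–H: 6 × 426 = 2556
  C–I: 2 × 235 = 470
  Σ(formed) = 3704 kJ
ΔH = Σ(broken) − Σ(formed) = 3676 − 3704 = −28 kJ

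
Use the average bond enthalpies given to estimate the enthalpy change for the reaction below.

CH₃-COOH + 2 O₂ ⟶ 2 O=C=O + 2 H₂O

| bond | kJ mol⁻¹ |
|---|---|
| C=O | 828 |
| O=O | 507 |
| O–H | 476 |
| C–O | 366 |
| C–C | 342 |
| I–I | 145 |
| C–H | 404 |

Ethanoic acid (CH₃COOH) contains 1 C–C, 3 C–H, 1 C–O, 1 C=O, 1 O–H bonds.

Bonds broken (reactants):
  C–C: 1 × 342 = 342
  C–H: 3 × 404 = 1212
  C–O: 1 × 366 = 366
  C=O: 1 × 828 = 828
  O–H: 1 × 476 = 476
  O=O: 2 × 507 = 1014
  Σ(broken) = 4238 kJ
Bonds formed (products):
  C=O: 4 × 828 = 3312
  O–H: 4 × 476 = 1904
  Σ(formed) = 5216 kJ
ΔH = Σ(broken) − Σ(formed) = 4238 − 5216 = −978 kJ

ΔH ≈ −978 kJ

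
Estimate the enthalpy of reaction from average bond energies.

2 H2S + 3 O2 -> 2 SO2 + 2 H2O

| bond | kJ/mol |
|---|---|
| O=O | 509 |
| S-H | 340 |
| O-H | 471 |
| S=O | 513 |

Bonds broken (reactants):
  O=O: 3 × 509 = 1527
  S-H: 4 × 340 = 1360
  Σ(broken) = 2887 kJ
Bonds formed (products):
  O-H: 4 × 471 = 1884
  S=O: 4 × 513 = 2052
  Σ(formed) = 3936 kJ
ΔH = Σ(broken) − Σ(formed) = 2887 − 3936 = −1049 kJ

ΔH ≈ −1049 kJ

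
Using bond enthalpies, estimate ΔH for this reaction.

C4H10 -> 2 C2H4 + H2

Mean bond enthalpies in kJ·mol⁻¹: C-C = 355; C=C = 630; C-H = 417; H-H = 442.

ΔH ≈ +197 kJ

Bonds broken (reactants):
  C-C: 3 × 355 = 1065
  C-H: 10 × 417 = 4170
  Σ(broken) = 5235 kJ
Bonds formed (products):
  C-H: 8 × 417 = 3336
  C=C: 2 × 630 = 1260
  H-H: 1 × 442 = 442
  Σ(formed) = 5038 kJ
ΔH = Σ(broken) − Σ(formed) = 5235 − 5038 = +197 kJ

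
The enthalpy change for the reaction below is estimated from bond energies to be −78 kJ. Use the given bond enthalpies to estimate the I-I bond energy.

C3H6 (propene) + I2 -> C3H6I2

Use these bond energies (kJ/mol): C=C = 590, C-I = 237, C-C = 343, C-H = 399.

Let D be the I-I bond energy.
Σ(broken) = 1×343 + 6×399 + 1×590 + 1×D = 3327 + D
Σ(formed) = 2×343 + 6×399 + 2×237 = 3554
ΔH = Σ(broken) − Σ(formed) = (3327 + D) − (3554) = −227 + D
Setting this equal to −78 kJ gives D = 149 kJ/mol.

D(I-I) ≈ 149 kJ/mol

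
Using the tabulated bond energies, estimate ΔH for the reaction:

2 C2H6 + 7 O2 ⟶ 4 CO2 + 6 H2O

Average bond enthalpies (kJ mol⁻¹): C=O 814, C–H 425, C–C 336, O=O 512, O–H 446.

ΔH ≈ −2508 kJ

Bonds broken (reactants):
  C–C: 2 × 336 = 672
  C–H: 12 × 425 = 5100
  O=O: 7 × 512 = 3584
  Σ(broken) = 9356 kJ
Bonds formed (products):
  C=O: 8 × 814 = 6512
  O–H: 12 × 446 = 5352
  Σ(formed) = 11864 kJ
ΔH = Σ(broken) − Σ(formed) = 9356 − 11864 = −2508 kJ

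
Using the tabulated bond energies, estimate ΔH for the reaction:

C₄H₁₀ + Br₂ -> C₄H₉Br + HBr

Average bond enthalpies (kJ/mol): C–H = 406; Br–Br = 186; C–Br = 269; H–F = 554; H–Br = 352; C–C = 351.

Bonds broken (reactants):
  Br–Br: 1 × 186 = 186
  C–C: 3 × 351 = 1053
  C–H: 10 × 406 = 4060
  Σ(broken) = 5299 kJ
Bonds formed (products):
  C–Br: 1 × 269 = 269
  C–C: 3 × 351 = 1053
  C–H: 9 × 406 = 3654
  H–Br: 1 × 352 = 352
  Σ(formed) = 5328 kJ
ΔH = Σ(broken) − Σ(formed) = 5299 − 5328 = −29 kJ

ΔH ≈ −29 kJ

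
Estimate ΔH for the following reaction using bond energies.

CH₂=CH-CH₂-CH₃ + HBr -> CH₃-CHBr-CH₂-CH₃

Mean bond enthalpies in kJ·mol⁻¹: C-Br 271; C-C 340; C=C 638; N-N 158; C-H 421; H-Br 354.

Bonds broken (reactants):
  C-C: 2 × 340 = 680
  C-H: 8 × 421 = 3368
  C=C: 1 × 638 = 638
  H-Br: 1 × 354 = 354
  Σ(broken) = 5040 kJ
Bonds formed (products):
  C-Br: 1 × 271 = 271
  C-C: 3 × 340 = 1020
  C-H: 9 × 421 = 3789
  Σ(formed) = 5080 kJ
ΔH = Σ(broken) − Σ(formed) = 5040 − 5080 = −40 kJ

ΔH ≈ −40 kJ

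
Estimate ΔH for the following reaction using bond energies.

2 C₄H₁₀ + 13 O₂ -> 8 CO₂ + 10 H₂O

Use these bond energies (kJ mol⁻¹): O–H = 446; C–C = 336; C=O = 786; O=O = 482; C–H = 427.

Bonds broken (reactants):
  C–C: 6 × 336 = 2016
  C–H: 20 × 427 = 8540
  O=O: 13 × 482 = 6266
  Σ(broken) = 16822 kJ
Bonds formed (products):
  C=O: 16 × 786 = 12576
  O–H: 20 × 446 = 8920
  Σ(formed) = 21496 kJ
ΔH = Σ(broken) − Σ(formed) = 16822 − 21496 = −4674 kJ

ΔH ≈ −4674 kJ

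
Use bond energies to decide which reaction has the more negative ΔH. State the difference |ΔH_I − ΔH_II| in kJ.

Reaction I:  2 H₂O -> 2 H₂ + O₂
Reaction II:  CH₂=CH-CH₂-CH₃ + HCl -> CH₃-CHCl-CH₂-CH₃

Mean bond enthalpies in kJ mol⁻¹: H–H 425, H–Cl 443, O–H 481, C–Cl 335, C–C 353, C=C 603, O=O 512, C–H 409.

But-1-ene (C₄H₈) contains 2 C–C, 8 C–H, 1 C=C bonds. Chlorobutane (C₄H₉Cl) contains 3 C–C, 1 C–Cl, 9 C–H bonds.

Reaction II, by 613 kJ

Reaction I:
  Bonds broken (reactants):
    O–H: 4 × 481 = 1924
    Σ(broken) = 1924 kJ
  Bonds formed (products):
    H–H: 2 × 425 = 850
    O=O: 1 × 512 = 512
    Σ(formed) = 1362 kJ
  ΔH_I = 1924 − 1362 = +562 kJ
Reaction II:
  Bonds broken (reactants):
    C–C: 2 × 353 = 706
    C–H: 8 × 409 = 3272
    C=C: 1 × 603 = 603
    H–Cl: 1 × 443 = 443
    Σ(broken) = 5024 kJ
  Bonds formed (products):
    C–C: 3 × 353 = 1059
    C–Cl: 1 × 335 = 335
    C–H: 9 × 409 = 3681
    Σ(formed) = 5075 kJ
  ΔH_II = 5024 − 5075 = −51 kJ
ΔH_I − ΔH_II = +613 kJ, so reaction II has the more negative ΔH; |ΔH_I − ΔH_II| = 613 kJ.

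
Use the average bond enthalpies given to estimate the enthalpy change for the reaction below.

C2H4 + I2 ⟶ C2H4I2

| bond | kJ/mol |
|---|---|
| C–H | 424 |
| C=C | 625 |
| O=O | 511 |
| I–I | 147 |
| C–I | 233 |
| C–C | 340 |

Bonds broken (reactants):
  C–H: 4 × 424 = 1696
  C=C: 1 × 625 = 625
  I–I: 1 × 147 = 147
  Σ(broken) = 2468 kJ
Bonds formed (products):
  C–C: 1 × 340 = 340
  C–H: 4 × 424 = 1696
  C–I: 2 × 233 = 466
  Σ(formed) = 2502 kJ
ΔH = Σ(broken) − Σ(formed) = 2468 − 2502 = −34 kJ

ΔH ≈ −34 kJ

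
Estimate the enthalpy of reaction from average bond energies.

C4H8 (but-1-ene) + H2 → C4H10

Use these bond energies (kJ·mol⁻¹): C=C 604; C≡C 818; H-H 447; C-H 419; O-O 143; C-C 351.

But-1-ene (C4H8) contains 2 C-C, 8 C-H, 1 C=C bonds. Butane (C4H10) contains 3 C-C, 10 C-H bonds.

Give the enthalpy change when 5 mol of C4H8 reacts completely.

Bonds broken (reactants):
  C-C: 2 × 351 = 702
  C-H: 8 × 419 = 3352
  C=C: 1 × 604 = 604
  H-H: 1 × 447 = 447
  Σ(broken) = 5105 kJ
Bonds formed (products):
  C-C: 3 × 351 = 1053
  C-H: 10 × 419 = 4190
  Σ(formed) = 5243 kJ
ΔH = Σ(broken) − Σ(formed) = 5105 − 5243 = −138 kJ
For 5× the reaction as written: 5 × (−138) = −690 kJ

ΔH = −690 kJ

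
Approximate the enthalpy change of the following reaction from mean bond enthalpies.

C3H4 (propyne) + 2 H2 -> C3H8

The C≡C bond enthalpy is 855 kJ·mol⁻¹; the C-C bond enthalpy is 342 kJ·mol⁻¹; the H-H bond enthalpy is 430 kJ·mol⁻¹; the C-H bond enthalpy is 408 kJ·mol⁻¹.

ΔH ≈ −259 kJ

Bonds broken (reactants):
  C≡C: 1 × 855 = 855
  C-C: 1 × 342 = 342
  C-H: 4 × 408 = 1632
  H-H: 2 × 430 = 860
  Σ(broken) = 3689 kJ
Bonds formed (products):
  C-C: 2 × 342 = 684
  C-H: 8 × 408 = 3264
  Σ(formed) = 3948 kJ
ΔH = Σ(broken) − Σ(formed) = 3689 − 3948 = −259 kJ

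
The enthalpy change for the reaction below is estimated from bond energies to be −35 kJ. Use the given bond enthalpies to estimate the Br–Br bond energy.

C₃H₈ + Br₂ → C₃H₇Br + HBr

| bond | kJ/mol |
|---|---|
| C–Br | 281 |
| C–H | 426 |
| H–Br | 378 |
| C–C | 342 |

D(Br–Br) ≈ 198 kJ/mol

Let D be the Br–Br bond energy.
Σ(broken) = 1×D + 2×342 + 8×426 = 4092 + D
Σ(formed) = 1×281 + 2×342 + 7×426 + 1×378 = 4325
ΔH = Σ(broken) − Σ(formed) = (4092 + D) − (4325) = −233 + D
Setting this equal to −35 kJ gives D = 198 kJ/mol.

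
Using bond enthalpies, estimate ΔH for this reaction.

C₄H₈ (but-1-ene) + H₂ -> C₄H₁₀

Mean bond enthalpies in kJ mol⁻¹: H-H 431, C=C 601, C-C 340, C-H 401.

Bonds broken (reactants):
  C-C: 2 × 340 = 680
  C-H: 8 × 401 = 3208
  C=C: 1 × 601 = 601
  H-H: 1 × 431 = 431
  Σ(broken) = 4920 kJ
Bonds formed (products):
  C-C: 3 × 340 = 1020
  C-H: 10 × 401 = 4010
  Σ(formed) = 5030 kJ
ΔH = Σ(broken) − Σ(formed) = 4920 − 5030 = −110 kJ

ΔH ≈ −110 kJ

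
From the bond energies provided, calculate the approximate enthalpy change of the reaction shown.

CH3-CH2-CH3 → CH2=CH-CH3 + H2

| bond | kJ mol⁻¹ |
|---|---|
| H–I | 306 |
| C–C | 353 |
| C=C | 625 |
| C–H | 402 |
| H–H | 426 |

Bonds broken (reactants):
  C–C: 2 × 353 = 706
  C–H: 8 × 402 = 3216
  Σ(broken) = 3922 kJ
Bonds formed (products):
  C–C: 1 × 353 = 353
  C–H: 6 × 402 = 2412
  C=C: 1 × 625 = 625
  H–H: 1 × 426 = 426
  Σ(formed) = 3816 kJ
ΔH = Σ(broken) − Σ(formed) = 3922 − 3816 = +106 kJ

ΔH ≈ +106 kJ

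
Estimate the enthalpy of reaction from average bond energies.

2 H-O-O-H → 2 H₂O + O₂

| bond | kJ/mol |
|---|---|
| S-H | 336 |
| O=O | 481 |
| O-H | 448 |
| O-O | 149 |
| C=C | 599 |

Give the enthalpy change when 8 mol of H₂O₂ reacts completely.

ΔH = −732 kJ

Bonds broken (reactants):
  O-H: 4 × 448 = 1792
  O-O: 2 × 149 = 298
  Σ(broken) = 2090 kJ
Bonds formed (products):
  O-H: 4 × 448 = 1792
  O=O: 1 × 481 = 481
  Σ(formed) = 2273 kJ
ΔH = Σ(broken) − Σ(formed) = 2090 − 2273 = −183 kJ
For 4× the reaction as written: 4 × (−183) = −732 kJ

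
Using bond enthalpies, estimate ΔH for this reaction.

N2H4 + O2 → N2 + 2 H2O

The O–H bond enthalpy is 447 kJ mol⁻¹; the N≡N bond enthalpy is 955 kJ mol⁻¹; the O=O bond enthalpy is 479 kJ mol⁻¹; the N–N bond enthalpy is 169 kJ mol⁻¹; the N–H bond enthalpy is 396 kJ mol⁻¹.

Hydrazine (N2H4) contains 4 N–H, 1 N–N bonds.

ΔH ≈ −511 kJ

Bonds broken (reactants):
  N–H: 4 × 396 = 1584
  N–N: 1 × 169 = 169
  O=O: 1 × 479 = 479
  Σ(broken) = 2232 kJ
Bonds formed (products):
  N≡N: 1 × 955 = 955
  O–H: 4 × 447 = 1788
  Σ(formed) = 2743 kJ
ΔH = Σ(broken) − Σ(formed) = 2232 − 2743 = −511 kJ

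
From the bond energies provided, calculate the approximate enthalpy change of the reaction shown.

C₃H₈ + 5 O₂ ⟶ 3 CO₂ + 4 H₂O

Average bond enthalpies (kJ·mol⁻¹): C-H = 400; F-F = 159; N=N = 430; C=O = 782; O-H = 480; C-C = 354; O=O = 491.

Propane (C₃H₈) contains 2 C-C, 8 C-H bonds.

ΔH ≈ −2169 kJ

Bonds broken (reactants):
  C-C: 2 × 354 = 708
  C-H: 8 × 400 = 3200
  O=O: 5 × 491 = 2455
  Σ(broken) = 6363 kJ
Bonds formed (products):
  C=O: 6 × 782 = 4692
  O-H: 8 × 480 = 3840
  Σ(formed) = 8532 kJ
ΔH = Σ(broken) − Σ(formed) = 6363 − 8532 = −2169 kJ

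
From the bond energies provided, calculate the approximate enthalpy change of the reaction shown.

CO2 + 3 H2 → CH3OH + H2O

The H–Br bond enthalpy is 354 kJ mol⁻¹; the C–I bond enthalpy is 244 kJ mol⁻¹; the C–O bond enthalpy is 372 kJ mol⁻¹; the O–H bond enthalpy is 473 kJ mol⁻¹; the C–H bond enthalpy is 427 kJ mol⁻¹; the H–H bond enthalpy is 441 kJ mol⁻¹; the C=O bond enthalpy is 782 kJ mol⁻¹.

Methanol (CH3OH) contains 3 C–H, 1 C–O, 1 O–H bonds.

ΔH ≈ −185 kJ

Bonds broken (reactants):
  C=O: 2 × 782 = 1564
  H–H: 3 × 441 = 1323
  Σ(broken) = 2887 kJ
Bonds formed (products):
  C–H: 3 × 427 = 1281
  C–O: 1 × 372 = 372
  O–H: 3 × 473 = 1419
  Σ(formed) = 3072 kJ
ΔH = Σ(broken) − Σ(formed) = 2887 − 3072 = −185 kJ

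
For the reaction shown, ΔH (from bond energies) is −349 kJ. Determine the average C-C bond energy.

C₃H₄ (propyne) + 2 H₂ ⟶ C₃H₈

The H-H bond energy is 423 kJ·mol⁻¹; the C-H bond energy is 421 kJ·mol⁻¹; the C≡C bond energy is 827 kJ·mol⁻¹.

D(C-C) ≈ 338 kJ/mol

Let D be the C-C bond energy.
Σ(broken) = 1×827 + 1×D + 4×421 + 2×423 = 3357 + D
Σ(formed) = 2×D + 8×421 = 3368 + 2D
ΔH = Σ(broken) − Σ(formed) = (3357 + D) − (3368 + 2D) = −11 − D
Setting this equal to −349 kJ gives D = 338 kJ/mol.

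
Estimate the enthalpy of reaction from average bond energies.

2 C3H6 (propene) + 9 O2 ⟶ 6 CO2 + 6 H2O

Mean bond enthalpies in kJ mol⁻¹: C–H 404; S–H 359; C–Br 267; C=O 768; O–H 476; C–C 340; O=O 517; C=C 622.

Bonds broken (reactants):
  C–C: 2 × 340 = 680
  C–H: 12 × 404 = 4848
  C=C: 2 × 622 = 1244
  O=O: 9 × 517 = 4653
  Σ(broken) = 11425 kJ
Bonds formed (products):
  C=O: 12 × 768 = 9216
  O–H: 12 × 476 = 5712
  Σ(formed) = 14928 kJ
ΔH = Σ(broken) − Σ(formed) = 11425 − 14928 = −3503 kJ

ΔH ≈ −3503 kJ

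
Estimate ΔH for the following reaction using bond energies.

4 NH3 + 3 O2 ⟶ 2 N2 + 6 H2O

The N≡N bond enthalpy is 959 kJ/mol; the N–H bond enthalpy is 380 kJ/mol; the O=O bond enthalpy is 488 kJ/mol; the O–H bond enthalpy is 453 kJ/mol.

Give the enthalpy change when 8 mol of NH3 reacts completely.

ΔH = −2660 kJ

Bonds broken (reactants):
  N–H: 12 × 380 = 4560
  O=O: 3 × 488 = 1464
  Σ(broken) = 6024 kJ
Bonds formed (products):
  N≡N: 2 × 959 = 1918
  O–H: 12 × 453 = 5436
  Σ(formed) = 7354 kJ
ΔH = Σ(broken) − Σ(formed) = 6024 − 7354 = −1330 kJ
For 2× the reaction as written: 2 × (−1330) = −2660 kJ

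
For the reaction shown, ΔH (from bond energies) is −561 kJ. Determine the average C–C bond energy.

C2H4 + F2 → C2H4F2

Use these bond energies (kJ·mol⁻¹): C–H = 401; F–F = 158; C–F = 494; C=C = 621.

Let D be the C–C bond energy.
Σ(broken) = 4×401 + 1×621 + 1×158 = 2383
Σ(formed) = 1×D + 2×494 + 4×401 = 2592 + D
ΔH = Σ(broken) − Σ(formed) = (2383) − (2592 + D) = −209 − D
Setting this equal to −561 kJ gives D = 352 kJ/mol.

D(C–C) ≈ 352 kJ/mol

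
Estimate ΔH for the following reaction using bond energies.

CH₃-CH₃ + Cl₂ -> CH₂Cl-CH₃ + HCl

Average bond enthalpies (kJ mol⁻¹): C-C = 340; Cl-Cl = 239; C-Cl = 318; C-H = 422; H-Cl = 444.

ΔH ≈ −101 kJ

Bonds broken (reactants):
  C-C: 1 × 340 = 340
  C-H: 6 × 422 = 2532
  Cl-Cl: 1 × 239 = 239
  Σ(broken) = 3111 kJ
Bonds formed (products):
  C-C: 1 × 340 = 340
  C-Cl: 1 × 318 = 318
  C-H: 5 × 422 = 2110
  H-Cl: 1 × 444 = 444
  Σ(formed) = 3212 kJ
ΔH = Σ(broken) − Σ(formed) = 3111 − 3212 = −101 kJ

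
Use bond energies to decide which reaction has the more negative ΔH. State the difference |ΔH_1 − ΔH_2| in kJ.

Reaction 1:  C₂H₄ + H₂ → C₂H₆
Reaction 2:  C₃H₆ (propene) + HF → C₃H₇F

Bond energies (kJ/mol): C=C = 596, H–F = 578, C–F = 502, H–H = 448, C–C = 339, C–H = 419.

Reaction 1, by 47 kJ

Reaction 1:
  Bonds broken (reactants):
    C–H: 4 × 419 = 1676
    C=C: 1 × 596 = 596
    H–H: 1 × 448 = 448
    Σ(broken) = 2720 kJ
  Bonds formed (products):
    C–C: 1 × 339 = 339
    C–H: 6 × 419 = 2514
    Σ(formed) = 2853 kJ
  ΔH_1 = 2720 − 2853 = −133 kJ
Reaction 2:
  Bonds broken (reactants):
    C–C: 1 × 339 = 339
    C–H: 6 × 419 = 2514
    C=C: 1 × 596 = 596
    H–F: 1 × 578 = 578
    Σ(broken) = 4027 kJ
  Bonds formed (products):
    C–C: 2 × 339 = 678
    C–F: 1 × 502 = 502
    C–H: 7 × 419 = 2933
    Σ(formed) = 4113 kJ
  ΔH_2 = 4027 − 4113 = −86 kJ
ΔH_1 − ΔH_2 = −47 kJ, so reaction 1 has the more negative ΔH; |ΔH_1 − ΔH_2| = 47 kJ.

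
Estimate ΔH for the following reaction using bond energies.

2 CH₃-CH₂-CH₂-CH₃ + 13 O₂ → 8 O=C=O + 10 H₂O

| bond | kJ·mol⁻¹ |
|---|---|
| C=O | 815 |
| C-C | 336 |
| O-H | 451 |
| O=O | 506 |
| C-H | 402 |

ΔH ≈ −5426 kJ

Bonds broken (reactants):
  C-C: 6 × 336 = 2016
  C-H: 20 × 402 = 8040
  O=O: 13 × 506 = 6578
  Σ(broken) = 16634 kJ
Bonds formed (products):
  C=O: 16 × 815 = 13040
  O-H: 20 × 451 = 9020
  Σ(formed) = 22060 kJ
ΔH = Σ(broken) − Σ(formed) = 16634 − 22060 = −5426 kJ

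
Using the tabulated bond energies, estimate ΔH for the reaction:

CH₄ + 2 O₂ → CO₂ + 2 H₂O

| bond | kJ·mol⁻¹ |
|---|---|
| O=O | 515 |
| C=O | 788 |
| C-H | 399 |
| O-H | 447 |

ΔH ≈ −738 kJ

Bonds broken (reactants):
  C-H: 4 × 399 = 1596
  O=O: 2 × 515 = 1030
  Σ(broken) = 2626 kJ
Bonds formed (products):
  C=O: 2 × 788 = 1576
  O-H: 4 × 447 = 1788
  Σ(formed) = 3364 kJ
ΔH = Σ(broken) − Σ(formed) = 2626 − 3364 = −738 kJ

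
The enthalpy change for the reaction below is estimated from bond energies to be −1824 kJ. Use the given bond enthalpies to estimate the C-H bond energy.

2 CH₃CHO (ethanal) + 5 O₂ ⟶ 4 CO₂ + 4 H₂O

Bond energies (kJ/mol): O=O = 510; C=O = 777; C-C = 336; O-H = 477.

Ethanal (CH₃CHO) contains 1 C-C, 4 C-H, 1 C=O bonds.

D(C-H) ≈ 429 kJ/mol

Let D be the C-H bond energy.
Σ(broken) = 2×336 + 8×D + 2×777 + 5×510 = 4776 + 8D
Σ(formed) = 8×777 + 8×477 = 10032
ΔH = Σ(broken) − Σ(formed) = (4776 + 8D) − (10032) = −5256 + 8D
Setting this equal to −1824 kJ gives 8D = 3432, so D = 429 kJ/mol.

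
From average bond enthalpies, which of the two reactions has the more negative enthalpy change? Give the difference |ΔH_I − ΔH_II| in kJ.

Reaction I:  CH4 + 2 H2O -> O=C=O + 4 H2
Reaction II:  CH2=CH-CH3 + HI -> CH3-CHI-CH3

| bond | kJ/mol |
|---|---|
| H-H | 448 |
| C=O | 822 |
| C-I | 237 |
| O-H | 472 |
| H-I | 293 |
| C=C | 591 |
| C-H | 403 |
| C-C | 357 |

Reaction II, by 177 kJ

Reaction I:
  Bonds broken (reactants):
    C-H: 4 × 403 = 1612
    O-H: 4 × 472 = 1888
    Σ(broken) = 3500 kJ
  Bonds formed (products):
    C=O: 2 × 822 = 1644
    H-H: 4 × 448 = 1792
    Σ(formed) = 3436 kJ
  ΔH_I = 3500 − 3436 = +64 kJ
Reaction II:
  Bonds broken (reactants):
    C-C: 1 × 357 = 357
    C-H: 6 × 403 = 2418
    C=C: 1 × 591 = 591
    H-I: 1 × 293 = 293
    Σ(broken) = 3659 kJ
  Bonds formed (products):
    C-C: 2 × 357 = 714
    C-H: 7 × 403 = 2821
    C-I: 1 × 237 = 237
    Σ(formed) = 3772 kJ
  ΔH_II = 3659 − 3772 = −113 kJ
ΔH_I − ΔH_II = +177 kJ, so reaction II has the more negative ΔH; |ΔH_I − ΔH_II| = 177 kJ.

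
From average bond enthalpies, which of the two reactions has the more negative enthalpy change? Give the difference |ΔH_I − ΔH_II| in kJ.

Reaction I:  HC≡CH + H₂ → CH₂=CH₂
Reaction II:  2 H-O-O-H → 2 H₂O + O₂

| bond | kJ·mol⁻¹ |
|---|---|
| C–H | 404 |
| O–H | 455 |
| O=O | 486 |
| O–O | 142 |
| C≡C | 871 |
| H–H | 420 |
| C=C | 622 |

Reaction II, by 63 kJ

Reaction I:
  Bonds broken (reactants):
    C≡C: 1 × 871 = 871
    C–H: 2 × 404 = 808
    H–H: 1 × 420 = 420
    Σ(broken) = 2099 kJ
  Bonds formed (products):
    C–H: 4 × 404 = 1616
    C=C: 1 × 622 = 622
    Σ(formed) = 2238 kJ
  ΔH_I = 2099 − 2238 = −139 kJ
Reaction II:
  Bonds broken (reactants):
    O–H: 4 × 455 = 1820
    O–O: 2 × 142 = 284
    Σ(broken) = 2104 kJ
  Bonds formed (products):
    O–H: 4 × 455 = 1820
    O=O: 1 × 486 = 486
    Σ(formed) = 2306 kJ
  ΔH_II = 2104 − 2306 = −202 kJ
ΔH_I − ΔH_II = +63 kJ, so reaction II has the more negative ΔH; |ΔH_I − ΔH_II| = 63 kJ.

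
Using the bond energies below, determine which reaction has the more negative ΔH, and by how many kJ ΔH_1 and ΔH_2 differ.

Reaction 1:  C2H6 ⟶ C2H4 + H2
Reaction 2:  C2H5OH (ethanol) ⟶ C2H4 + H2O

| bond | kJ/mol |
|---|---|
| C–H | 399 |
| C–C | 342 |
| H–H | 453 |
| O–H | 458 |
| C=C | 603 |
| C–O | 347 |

Reaction 1:
  Bonds broken (reactants):
    C–C: 1 × 342 = 342
    C–H: 6 × 399 = 2394
    Σ(broken) = 2736 kJ
  Bonds formed (products):
    C–H: 4 × 399 = 1596
    C=C: 1 × 603 = 603
    H–H: 1 × 453 = 453
    Σ(formed) = 2652 kJ
  ΔH_1 = 2736 − 2652 = +84 kJ
Reaction 2:
  Bonds broken (reactants):
    C–C: 1 × 342 = 342
    C–H: 5 × 399 = 1995
    C–O: 1 × 347 = 347
    O–H: 1 × 458 = 458
    Σ(broken) = 3142 kJ
  Bonds formed (products):
    C–H: 4 × 399 = 1596
    C=C: 1 × 603 = 603
    O–H: 2 × 458 = 916
    Σ(formed) = 3115 kJ
  ΔH_2 = 3142 − 3115 = +27 kJ
ΔH_1 − ΔH_2 = +57 kJ, so reaction 2 has the more negative ΔH; |ΔH_1 − ΔH_2| = 57 kJ.

Reaction 2, by 57 kJ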